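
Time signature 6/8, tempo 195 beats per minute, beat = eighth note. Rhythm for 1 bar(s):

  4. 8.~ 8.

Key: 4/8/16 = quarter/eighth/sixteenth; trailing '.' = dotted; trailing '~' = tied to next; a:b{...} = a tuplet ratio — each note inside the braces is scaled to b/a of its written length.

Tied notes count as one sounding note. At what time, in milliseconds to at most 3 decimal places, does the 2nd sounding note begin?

note 2 onset = 3b = 923.077ms

1. 0.0ms @ 0 + 923.077ms (3)
2. 923.077ms @ 3 + 923.077ms (3)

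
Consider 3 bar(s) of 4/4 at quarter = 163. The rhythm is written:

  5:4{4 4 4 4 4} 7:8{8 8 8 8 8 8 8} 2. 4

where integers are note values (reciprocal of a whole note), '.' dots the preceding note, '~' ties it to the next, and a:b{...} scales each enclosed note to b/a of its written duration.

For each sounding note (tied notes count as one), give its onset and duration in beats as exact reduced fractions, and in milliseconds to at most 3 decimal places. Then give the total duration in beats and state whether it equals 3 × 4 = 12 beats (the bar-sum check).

1) 0.0ms=0b +294.479ms=4/5b
2) 294.479ms=4/5b +294.479ms=4/5b
3) 588.957ms=8/5b +294.479ms=4/5b
4) 883.436ms=12/5b +294.479ms=4/5b
5) 1177.914ms=16/5b +294.479ms=4/5b
6) 1472.393ms=4b +210.342ms=4/7b
7) 1682.734ms=32/7b +210.342ms=4/7b
8) 1893.076ms=36/7b +210.342ms=4/7b
9) 2103.418ms=40/7b +210.342ms=4/7b
10) 2313.76ms=44/7b +210.342ms=4/7b
11) 2524.102ms=48/7b +210.342ms=4/7b
12) 2734.443ms=52/7b +210.342ms=4/7b
13) 2944.785ms=8b +1104.294ms=3b
14) 4049.08ms=11b +368.098ms=1b
Σ=12b of 12 (163bpm 4/4) — PASS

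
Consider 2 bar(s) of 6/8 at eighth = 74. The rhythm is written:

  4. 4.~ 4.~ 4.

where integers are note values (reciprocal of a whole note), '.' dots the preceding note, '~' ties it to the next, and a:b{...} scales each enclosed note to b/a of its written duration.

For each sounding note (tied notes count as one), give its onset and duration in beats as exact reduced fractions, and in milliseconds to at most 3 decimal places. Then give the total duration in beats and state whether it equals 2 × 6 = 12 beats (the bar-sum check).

1) 0.0ms=0b +2432.432ms=3b
2) 2432.432ms=3b +7297.297ms=9b
Σ=12b of 12 (74bpm 6/8) — PASS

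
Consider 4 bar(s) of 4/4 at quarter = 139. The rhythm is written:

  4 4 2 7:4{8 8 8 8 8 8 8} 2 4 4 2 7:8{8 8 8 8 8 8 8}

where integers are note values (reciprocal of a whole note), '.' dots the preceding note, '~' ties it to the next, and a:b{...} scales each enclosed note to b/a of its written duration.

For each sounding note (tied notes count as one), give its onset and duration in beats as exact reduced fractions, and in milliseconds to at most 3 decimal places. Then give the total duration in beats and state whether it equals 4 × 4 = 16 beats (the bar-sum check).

1) 0.0ms=0b +431.655ms=1b
2) 431.655ms=1b +431.655ms=1b
3) 863.309ms=2b +863.309ms=2b
4) 1726.619ms=4b +123.33ms=2/7b
5) 1849.949ms=30/7b +123.33ms=2/7b
6) 1973.279ms=32/7b +123.33ms=2/7b
7) 2096.608ms=34/7b +123.33ms=2/7b
8) 2219.938ms=36/7b +123.33ms=2/7b
9) 2343.268ms=38/7b +123.33ms=2/7b
10) 2466.598ms=40/7b +123.33ms=2/7b
11) 2589.928ms=6b +863.309ms=2b
12) 3453.237ms=8b +431.655ms=1b
13) 3884.892ms=9b +431.655ms=1b
14) 4316.547ms=10b +863.309ms=2b
15) 5179.856ms=12b +246.66ms=4/7b
16) 5426.516ms=88/7b +246.66ms=4/7b
17) 5673.176ms=92/7b +246.66ms=4/7b
18) 5919.836ms=96/7b +246.66ms=4/7b
19) 6166.495ms=100/7b +246.66ms=4/7b
20) 6413.155ms=104/7b +246.66ms=4/7b
21) 6659.815ms=108/7b +246.66ms=4/7b
Σ=16b of 16 (139bpm 4/4) — PASS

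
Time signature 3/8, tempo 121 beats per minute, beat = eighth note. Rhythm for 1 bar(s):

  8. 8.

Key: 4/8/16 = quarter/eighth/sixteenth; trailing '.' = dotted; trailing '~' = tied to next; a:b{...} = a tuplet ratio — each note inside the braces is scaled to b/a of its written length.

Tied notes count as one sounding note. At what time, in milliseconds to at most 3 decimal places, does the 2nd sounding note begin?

1. 0.0ms @ 0 + 743.802ms (3/2)
2. 743.802ms @ 3/2 + 743.802ms (3/2)

note 2 onset = 3/2b = 743.802ms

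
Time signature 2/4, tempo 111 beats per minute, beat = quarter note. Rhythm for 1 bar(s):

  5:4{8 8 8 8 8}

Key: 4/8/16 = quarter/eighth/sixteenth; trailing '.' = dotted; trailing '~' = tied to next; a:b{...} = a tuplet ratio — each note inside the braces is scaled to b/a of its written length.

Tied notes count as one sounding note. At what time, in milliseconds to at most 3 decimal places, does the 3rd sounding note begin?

1. 0.0ms @ 0 + 216.216ms (2/5)
2. 216.216ms @ 2/5 + 216.216ms (2/5)
3. 432.432ms @ 4/5 + 216.216ms (2/5)
4. 648.649ms @ 6/5 + 216.216ms (2/5)
5. 864.865ms @ 8/5 + 216.216ms (2/5)

note 3 onset = 4/5b = 432.432ms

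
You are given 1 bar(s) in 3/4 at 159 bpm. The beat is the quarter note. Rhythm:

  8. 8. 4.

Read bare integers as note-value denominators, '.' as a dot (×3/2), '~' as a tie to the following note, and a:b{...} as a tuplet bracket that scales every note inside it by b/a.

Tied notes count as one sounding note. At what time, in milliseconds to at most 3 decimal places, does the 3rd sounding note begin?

note 3 onset = 3/2b = 566.038ms

1. 0.0ms @ 0 + 283.019ms (3/4)
2. 283.019ms @ 3/4 + 283.019ms (3/4)
3. 566.038ms @ 3/2 + 566.038ms (3/2)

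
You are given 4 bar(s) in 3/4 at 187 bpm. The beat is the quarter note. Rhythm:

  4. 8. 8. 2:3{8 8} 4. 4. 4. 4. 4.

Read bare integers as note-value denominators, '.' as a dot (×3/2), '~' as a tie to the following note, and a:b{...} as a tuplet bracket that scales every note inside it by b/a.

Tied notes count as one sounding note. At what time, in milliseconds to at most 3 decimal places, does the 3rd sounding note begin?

1. 0.0ms @ 0 + 481.283ms (3/2)
2. 481.283ms @ 3/2 + 240.642ms (3/4)
3. 721.925ms @ 9/4 + 240.642ms (3/4)
4. 962.567ms @ 3 + 240.642ms (3/4)
5. 1203.209ms @ 15/4 + 240.642ms (3/4)
6. 1443.85ms @ 9/2 + 481.283ms (3/2)
7. 1925.134ms @ 6 + 481.283ms (3/2)
8. 2406.417ms @ 15/2 + 481.283ms (3/2)
9. 2887.701ms @ 9 + 481.283ms (3/2)
10. 3368.984ms @ 21/2 + 481.283ms (3/2)

note 3 onset = 9/4b = 721.925ms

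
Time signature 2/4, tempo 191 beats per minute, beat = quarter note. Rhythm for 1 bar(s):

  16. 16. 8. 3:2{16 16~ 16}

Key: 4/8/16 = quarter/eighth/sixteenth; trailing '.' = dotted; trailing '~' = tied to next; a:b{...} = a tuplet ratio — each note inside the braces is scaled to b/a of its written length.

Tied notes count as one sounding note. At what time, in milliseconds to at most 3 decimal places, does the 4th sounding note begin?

note 4 onset = 3/2b = 471.204ms

1. 0.0ms @ 0 + 117.801ms (3/8)
2. 117.801ms @ 3/8 + 117.801ms (3/8)
3. 235.602ms @ 3/4 + 235.602ms (3/4)
4. 471.204ms @ 3/2 + 52.356ms (1/6)
5. 523.56ms @ 5/3 + 104.712ms (1/3)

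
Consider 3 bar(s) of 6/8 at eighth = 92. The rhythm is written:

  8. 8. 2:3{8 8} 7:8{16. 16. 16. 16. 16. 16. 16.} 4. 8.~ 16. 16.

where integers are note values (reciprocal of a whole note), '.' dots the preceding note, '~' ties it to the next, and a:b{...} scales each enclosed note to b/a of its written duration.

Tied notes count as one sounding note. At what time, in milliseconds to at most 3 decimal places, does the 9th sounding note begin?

note 9 onset = 66/7b = 6149.068ms

1. 0.0ms @ 0 + 978.261ms (3/2)
2. 978.261ms @ 3/2 + 978.261ms (3/2)
3. 1956.522ms @ 3 + 978.261ms (3/2)
4. 2934.783ms @ 9/2 + 978.261ms (3/2)
5. 3913.043ms @ 6 + 559.006ms (6/7)
6. 4472.05ms @ 48/7 + 559.006ms (6/7)
7. 5031.056ms @ 54/7 + 559.006ms (6/7)
8. 5590.062ms @ 60/7 + 559.006ms (6/7)
9. 6149.068ms @ 66/7 + 559.006ms (6/7)
10. 6708.075ms @ 72/7 + 559.006ms (6/7)
11. 7267.081ms @ 78/7 + 559.006ms (6/7)
12. 7826.087ms @ 12 + 1956.522ms (3)
13. 9782.609ms @ 15 + 1467.391ms (9/4)
14. 11250.0ms @ 69/4 + 489.13ms (3/4)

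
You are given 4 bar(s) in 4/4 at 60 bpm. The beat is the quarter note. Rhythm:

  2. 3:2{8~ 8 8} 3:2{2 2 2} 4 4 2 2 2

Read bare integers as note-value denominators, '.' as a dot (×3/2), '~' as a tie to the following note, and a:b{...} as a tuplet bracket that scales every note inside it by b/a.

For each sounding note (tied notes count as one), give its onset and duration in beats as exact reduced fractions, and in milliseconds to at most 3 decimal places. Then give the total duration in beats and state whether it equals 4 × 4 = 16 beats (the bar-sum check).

1) 0.0ms=0b +3000.0ms=3b
2) 3000.0ms=3b +666.667ms=2/3b
3) 3666.667ms=11/3b +333.333ms=1/3b
4) 4000.0ms=4b +1333.333ms=4/3b
5) 5333.333ms=16/3b +1333.333ms=4/3b
6) 6666.667ms=20/3b +1333.333ms=4/3b
7) 8000.0ms=8b +1000.0ms=1b
8) 9000.0ms=9b +1000.0ms=1b
9) 10000.0ms=10b +2000.0ms=2b
10) 12000.0ms=12b +2000.0ms=2b
11) 14000.0ms=14b +2000.0ms=2b
Σ=16b of 16 (60bpm 4/4) — PASS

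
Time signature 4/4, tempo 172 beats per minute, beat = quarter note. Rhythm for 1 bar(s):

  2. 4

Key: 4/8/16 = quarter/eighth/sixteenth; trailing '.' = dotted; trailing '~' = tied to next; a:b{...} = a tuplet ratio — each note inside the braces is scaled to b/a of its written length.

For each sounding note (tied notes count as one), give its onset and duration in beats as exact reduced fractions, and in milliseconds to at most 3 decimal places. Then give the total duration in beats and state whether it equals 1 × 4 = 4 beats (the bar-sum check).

1) 0.0ms=0b +1046.512ms=3b
2) 1046.512ms=3b +348.837ms=1b
Σ=4b of 4 (172bpm 4/4) — PASS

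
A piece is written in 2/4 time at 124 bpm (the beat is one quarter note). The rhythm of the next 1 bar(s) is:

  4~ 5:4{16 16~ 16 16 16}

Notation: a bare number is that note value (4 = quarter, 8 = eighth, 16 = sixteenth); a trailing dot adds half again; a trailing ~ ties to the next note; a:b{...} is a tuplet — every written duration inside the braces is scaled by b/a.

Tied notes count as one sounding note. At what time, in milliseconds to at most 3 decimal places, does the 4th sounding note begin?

1. 0.0ms @ 0 + 580.645ms (6/5)
2. 580.645ms @ 6/5 + 193.548ms (2/5)
3. 774.194ms @ 8/5 + 96.774ms (1/5)
4. 870.968ms @ 9/5 + 96.774ms (1/5)

note 4 onset = 9/5b = 870.968ms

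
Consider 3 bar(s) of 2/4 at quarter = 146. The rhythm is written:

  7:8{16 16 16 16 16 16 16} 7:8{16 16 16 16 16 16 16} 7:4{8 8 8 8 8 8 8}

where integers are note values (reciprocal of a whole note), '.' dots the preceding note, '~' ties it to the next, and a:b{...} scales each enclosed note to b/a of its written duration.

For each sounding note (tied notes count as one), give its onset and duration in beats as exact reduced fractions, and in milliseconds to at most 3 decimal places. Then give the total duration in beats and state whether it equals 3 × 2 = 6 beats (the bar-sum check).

1) 0.0ms=0b +117.417ms=2/7b
2) 117.417ms=2/7b +117.417ms=2/7b
3) 234.834ms=4/7b +117.417ms=2/7b
4) 352.25ms=6/7b +117.417ms=2/7b
5) 469.667ms=8/7b +117.417ms=2/7b
6) 587.084ms=10/7b +117.417ms=2/7b
7) 704.501ms=12/7b +117.417ms=2/7b
8) 821.918ms=2b +117.417ms=2/7b
9) 939.335ms=16/7b +117.417ms=2/7b
10) 1056.751ms=18/7b +117.417ms=2/7b
11) 1174.168ms=20/7b +117.417ms=2/7b
12) 1291.585ms=22/7b +117.417ms=2/7b
13) 1409.002ms=24/7b +117.417ms=2/7b
14) 1526.419ms=26/7b +117.417ms=2/7b
15) 1643.836ms=4b +117.417ms=2/7b
16) 1761.252ms=30/7b +117.417ms=2/7b
17) 1878.669ms=32/7b +117.417ms=2/7b
18) 1996.086ms=34/7b +117.417ms=2/7b
19) 2113.503ms=36/7b +117.417ms=2/7b
20) 2230.92ms=38/7b +117.417ms=2/7b
21) 2348.337ms=40/7b +117.417ms=2/7b
Σ=6b of 6 (146bpm 2/4) — PASS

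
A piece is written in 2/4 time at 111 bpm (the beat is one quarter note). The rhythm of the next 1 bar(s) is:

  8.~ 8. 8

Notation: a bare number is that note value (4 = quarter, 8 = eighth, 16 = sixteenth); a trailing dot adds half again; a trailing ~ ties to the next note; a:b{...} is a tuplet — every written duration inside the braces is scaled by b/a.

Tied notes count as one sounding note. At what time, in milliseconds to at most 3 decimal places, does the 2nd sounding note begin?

note 2 onset = 3/2b = 810.811ms

1. 0.0ms @ 0 + 810.811ms (3/2)
2. 810.811ms @ 3/2 + 270.27ms (1/2)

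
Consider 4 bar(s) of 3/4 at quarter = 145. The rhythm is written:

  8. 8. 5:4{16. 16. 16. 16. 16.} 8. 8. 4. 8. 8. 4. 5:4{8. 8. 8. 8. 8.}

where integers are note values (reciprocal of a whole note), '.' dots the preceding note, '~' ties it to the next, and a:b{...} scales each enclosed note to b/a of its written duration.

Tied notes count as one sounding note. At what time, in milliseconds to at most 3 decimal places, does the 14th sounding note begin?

note 14 onset = 9b = 3724.138ms

1. 0.0ms @ 0 + 310.345ms (3/4)
2. 310.345ms @ 3/4 + 310.345ms (3/4)
3. 620.69ms @ 3/2 + 124.138ms (3/10)
4. 744.828ms @ 9/5 + 124.138ms (3/10)
5. 868.966ms @ 21/10 + 124.138ms (3/10)
6. 993.103ms @ 12/5 + 124.138ms (3/10)
7. 1117.241ms @ 27/10 + 124.138ms (3/10)
8. 1241.379ms @ 3 + 310.345ms (3/4)
9. 1551.724ms @ 15/4 + 310.345ms (3/4)
10. 1862.069ms @ 9/2 + 620.69ms (3/2)
11. 2482.759ms @ 6 + 310.345ms (3/4)
12. 2793.103ms @ 27/4 + 310.345ms (3/4)
13. 3103.448ms @ 15/2 + 620.69ms (3/2)
14. 3724.138ms @ 9 + 248.276ms (3/5)
15. 3972.414ms @ 48/5 + 248.276ms (3/5)
16. 4220.69ms @ 51/5 + 248.276ms (3/5)
17. 4468.966ms @ 54/5 + 248.276ms (3/5)
18. 4717.241ms @ 57/5 + 248.276ms (3/5)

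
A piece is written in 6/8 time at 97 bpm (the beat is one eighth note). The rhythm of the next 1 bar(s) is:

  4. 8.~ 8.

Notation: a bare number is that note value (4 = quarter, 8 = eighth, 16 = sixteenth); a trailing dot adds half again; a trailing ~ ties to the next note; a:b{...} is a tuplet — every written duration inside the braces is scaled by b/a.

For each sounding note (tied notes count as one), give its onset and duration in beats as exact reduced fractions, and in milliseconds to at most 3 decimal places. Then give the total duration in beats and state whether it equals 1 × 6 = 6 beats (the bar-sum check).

1) 0.0ms=0b +1855.67ms=3b
2) 1855.67ms=3b +1855.67ms=3b
Σ=6b of 6 (97bpm 6/8) — PASS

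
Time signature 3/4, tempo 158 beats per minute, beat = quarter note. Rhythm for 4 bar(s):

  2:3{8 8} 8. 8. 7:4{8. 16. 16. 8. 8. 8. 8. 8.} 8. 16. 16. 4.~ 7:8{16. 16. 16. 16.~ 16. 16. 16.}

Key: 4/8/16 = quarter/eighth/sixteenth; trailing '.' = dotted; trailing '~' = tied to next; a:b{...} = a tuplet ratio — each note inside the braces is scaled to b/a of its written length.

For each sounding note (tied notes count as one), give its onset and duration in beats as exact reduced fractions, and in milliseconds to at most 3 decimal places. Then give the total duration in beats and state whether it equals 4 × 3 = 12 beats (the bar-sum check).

1) 0.0ms=0b +284.81ms=3/4b
2) 284.81ms=3/4b +284.81ms=3/4b
3) 569.62ms=3/2b +284.81ms=3/4b
4) 854.43ms=9/4b +284.81ms=3/4b
5) 1139.241ms=3b +162.749ms=3/7b
6) 1301.989ms=24/7b +81.374ms=3/14b
7) 1383.363ms=51/14b +81.374ms=3/14b
8) 1464.738ms=27/7b +162.749ms=3/7b
9) 1627.486ms=30/7b +162.749ms=3/7b
10) 1790.235ms=33/7b +162.749ms=3/7b
11) 1952.984ms=36/7b +162.749ms=3/7b
12) 2115.732ms=39/7b +162.749ms=3/7b
13) 2278.481ms=6b +284.81ms=3/4b
14) 2563.291ms=27/4b +142.405ms=3/8b
15) 2705.696ms=57/8b +142.405ms=3/8b
16) 2848.101ms=15/2b +732.369ms=27/14b
17) 3580.47ms=66/7b +162.749ms=3/7b
18) 3743.219ms=69/7b +162.749ms=3/7b
19) 3905.967ms=72/7b +325.497ms=6/7b
20) 4231.465ms=78/7b +162.749ms=3/7b
21) 4394.213ms=81/7b +162.749ms=3/7b
Σ=12b of 12 (158bpm 3/4) — PASS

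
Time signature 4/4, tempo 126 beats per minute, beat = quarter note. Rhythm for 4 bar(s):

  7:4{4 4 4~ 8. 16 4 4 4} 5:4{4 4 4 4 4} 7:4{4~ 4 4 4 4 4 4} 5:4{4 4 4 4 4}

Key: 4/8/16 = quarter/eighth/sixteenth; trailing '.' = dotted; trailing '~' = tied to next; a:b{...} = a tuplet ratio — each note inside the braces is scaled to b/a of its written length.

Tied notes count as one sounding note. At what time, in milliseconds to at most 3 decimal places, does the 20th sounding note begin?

1. 0.0ms @ 0 + 272.109ms (4/7)
2. 272.109ms @ 4/7 + 272.109ms (4/7)
3. 544.218ms @ 8/7 + 476.19ms (1)
4. 1020.408ms @ 15/7 + 68.027ms (1/7)
5. 1088.435ms @ 16/7 + 272.109ms (4/7)
6. 1360.544ms @ 20/7 + 272.109ms (4/7)
7. 1632.653ms @ 24/7 + 272.109ms (4/7)
8. 1904.762ms @ 4 + 380.952ms (4/5)
9. 2285.714ms @ 24/5 + 380.952ms (4/5)
10. 2666.667ms @ 28/5 + 380.952ms (4/5)
11. 3047.619ms @ 32/5 + 380.952ms (4/5)
12. 3428.571ms @ 36/5 + 380.952ms (4/5)
13. 3809.524ms @ 8 + 544.218ms (8/7)
14. 4353.741ms @ 64/7 + 272.109ms (4/7)
15. 4625.85ms @ 68/7 + 272.109ms (4/7)
16. 4897.959ms @ 72/7 + 272.109ms (4/7)
17. 5170.068ms @ 76/7 + 272.109ms (4/7)
18. 5442.177ms @ 80/7 + 272.109ms (4/7)
19. 5714.286ms @ 12 + 380.952ms (4/5)
20. 6095.238ms @ 64/5 + 380.952ms (4/5)
21. 6476.19ms @ 68/5 + 380.952ms (4/5)
22. 6857.143ms @ 72/5 + 380.952ms (4/5)
23. 7238.095ms @ 76/5 + 380.952ms (4/5)

note 20 onset = 64/5b = 6095.238ms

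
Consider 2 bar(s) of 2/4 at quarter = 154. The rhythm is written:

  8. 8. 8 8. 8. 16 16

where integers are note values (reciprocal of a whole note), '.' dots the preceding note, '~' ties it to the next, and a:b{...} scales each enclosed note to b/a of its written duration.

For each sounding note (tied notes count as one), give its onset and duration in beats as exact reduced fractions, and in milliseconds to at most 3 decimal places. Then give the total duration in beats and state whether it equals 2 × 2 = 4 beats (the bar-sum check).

1) 0.0ms=0b +292.208ms=3/4b
2) 292.208ms=3/4b +292.208ms=3/4b
3) 584.416ms=3/2b +194.805ms=1/2b
4) 779.221ms=2b +292.208ms=3/4b
5) 1071.429ms=11/4b +292.208ms=3/4b
6) 1363.636ms=7/2b +97.403ms=1/4b
7) 1461.039ms=15/4b +97.403ms=1/4b
Σ=4b of 4 (154bpm 2/4) — PASS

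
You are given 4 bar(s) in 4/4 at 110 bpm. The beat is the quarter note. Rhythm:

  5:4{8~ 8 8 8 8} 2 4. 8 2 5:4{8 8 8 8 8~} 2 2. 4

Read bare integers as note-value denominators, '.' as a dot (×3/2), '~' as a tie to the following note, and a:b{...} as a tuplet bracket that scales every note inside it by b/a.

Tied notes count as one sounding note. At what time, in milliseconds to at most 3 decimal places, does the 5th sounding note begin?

note 5 onset = 2b = 1090.909ms

1. 0.0ms @ 0 + 436.364ms (4/5)
2. 436.364ms @ 4/5 + 218.182ms (2/5)
3. 654.545ms @ 6/5 + 218.182ms (2/5)
4. 872.727ms @ 8/5 + 218.182ms (2/5)
5. 1090.909ms @ 2 + 1090.909ms (2)
6. 2181.818ms @ 4 + 818.182ms (3/2)
7. 3000.0ms @ 11/2 + 272.727ms (1/2)
8. 3272.727ms @ 6 + 1090.909ms (2)
9. 4363.636ms @ 8 + 218.182ms (2/5)
10. 4581.818ms @ 42/5 + 218.182ms (2/5)
11. 4800.0ms @ 44/5 + 218.182ms (2/5)
12. 5018.182ms @ 46/5 + 218.182ms (2/5)
13. 5236.364ms @ 48/5 + 1309.091ms (12/5)
14. 6545.455ms @ 12 + 1636.364ms (3)
15. 8181.818ms @ 15 + 545.455ms (1)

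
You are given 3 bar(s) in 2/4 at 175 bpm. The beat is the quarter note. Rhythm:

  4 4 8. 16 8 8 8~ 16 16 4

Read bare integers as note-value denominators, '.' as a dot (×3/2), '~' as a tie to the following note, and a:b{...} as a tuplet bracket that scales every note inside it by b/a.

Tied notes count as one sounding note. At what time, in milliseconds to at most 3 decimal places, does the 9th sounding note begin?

note 9 onset = 5b = 1714.286ms

1. 0.0ms @ 0 + 342.857ms (1)
2. 342.857ms @ 1 + 342.857ms (1)
3. 685.714ms @ 2 + 257.143ms (3/4)
4. 942.857ms @ 11/4 + 85.714ms (1/4)
5. 1028.571ms @ 3 + 171.429ms (1/2)
6. 1200.0ms @ 7/2 + 171.429ms (1/2)
7. 1371.429ms @ 4 + 257.143ms (3/4)
8. 1628.571ms @ 19/4 + 85.714ms (1/4)
9. 1714.286ms @ 5 + 342.857ms (1)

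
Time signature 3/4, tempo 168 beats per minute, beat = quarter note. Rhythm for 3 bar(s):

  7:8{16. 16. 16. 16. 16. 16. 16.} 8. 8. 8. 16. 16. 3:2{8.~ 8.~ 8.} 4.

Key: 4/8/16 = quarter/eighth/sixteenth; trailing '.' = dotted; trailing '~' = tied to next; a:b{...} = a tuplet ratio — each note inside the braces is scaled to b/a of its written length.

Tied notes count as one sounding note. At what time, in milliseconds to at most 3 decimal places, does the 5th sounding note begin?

1. 0.0ms @ 0 + 153.061ms (3/7)
2. 153.061ms @ 3/7 + 153.061ms (3/7)
3. 306.122ms @ 6/7 + 153.061ms (3/7)
4. 459.184ms @ 9/7 + 153.061ms (3/7)
5. 612.245ms @ 12/7 + 153.061ms (3/7)
6. 765.306ms @ 15/7 + 153.061ms (3/7)
7. 918.367ms @ 18/7 + 153.061ms (3/7)
8. 1071.429ms @ 3 + 267.857ms (3/4)
9. 1339.286ms @ 15/4 + 267.857ms (3/4)
10. 1607.143ms @ 9/2 + 267.857ms (3/4)
11. 1875.0ms @ 21/4 + 133.929ms (3/8)
12. 2008.929ms @ 45/8 + 133.929ms (3/8)
13. 2142.857ms @ 6 + 535.714ms (3/2)
14. 2678.571ms @ 15/2 + 535.714ms (3/2)

note 5 onset = 12/7b = 612.245ms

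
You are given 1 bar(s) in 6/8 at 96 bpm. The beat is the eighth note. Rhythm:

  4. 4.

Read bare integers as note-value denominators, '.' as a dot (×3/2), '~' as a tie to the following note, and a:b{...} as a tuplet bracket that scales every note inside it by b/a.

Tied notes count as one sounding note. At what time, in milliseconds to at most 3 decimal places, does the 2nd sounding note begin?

note 2 onset = 3b = 1875.0ms

1. 0.0ms @ 0 + 1875.0ms (3)
2. 1875.0ms @ 3 + 1875.0ms (3)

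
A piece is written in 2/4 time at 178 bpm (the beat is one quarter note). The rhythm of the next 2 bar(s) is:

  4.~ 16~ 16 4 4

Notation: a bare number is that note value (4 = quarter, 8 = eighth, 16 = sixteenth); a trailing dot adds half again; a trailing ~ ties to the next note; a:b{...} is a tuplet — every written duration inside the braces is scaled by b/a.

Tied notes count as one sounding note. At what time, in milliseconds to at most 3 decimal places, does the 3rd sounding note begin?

1. 0.0ms @ 0 + 674.157ms (2)
2. 674.157ms @ 2 + 337.079ms (1)
3. 1011.236ms @ 3 + 337.079ms (1)

note 3 onset = 3b = 1011.236ms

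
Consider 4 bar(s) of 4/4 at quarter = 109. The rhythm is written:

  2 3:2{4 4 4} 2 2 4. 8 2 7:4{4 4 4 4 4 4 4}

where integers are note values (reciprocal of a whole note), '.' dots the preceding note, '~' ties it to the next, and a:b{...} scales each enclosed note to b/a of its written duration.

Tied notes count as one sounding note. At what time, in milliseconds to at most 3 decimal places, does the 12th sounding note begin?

1. 0.0ms @ 0 + 1100.917ms (2)
2. 1100.917ms @ 2 + 366.972ms (2/3)
3. 1467.89ms @ 8/3 + 366.972ms (2/3)
4. 1834.862ms @ 10/3 + 366.972ms (2/3)
5. 2201.835ms @ 4 + 1100.917ms (2)
6. 3302.752ms @ 6 + 1100.917ms (2)
7. 4403.67ms @ 8 + 825.688ms (3/2)
8. 5229.358ms @ 19/2 + 275.229ms (1/2)
9. 5504.587ms @ 10 + 1100.917ms (2)
10. 6605.505ms @ 12 + 314.548ms (4/7)
11. 6920.052ms @ 88/7 + 314.548ms (4/7)
12. 7234.6ms @ 92/7 + 314.548ms (4/7)
13. 7549.148ms @ 96/7 + 314.548ms (4/7)
14. 7863.696ms @ 100/7 + 314.548ms (4/7)
15. 8178.244ms @ 104/7 + 314.548ms (4/7)
16. 8492.792ms @ 108/7 + 314.548ms (4/7)

note 12 onset = 92/7b = 7234.6ms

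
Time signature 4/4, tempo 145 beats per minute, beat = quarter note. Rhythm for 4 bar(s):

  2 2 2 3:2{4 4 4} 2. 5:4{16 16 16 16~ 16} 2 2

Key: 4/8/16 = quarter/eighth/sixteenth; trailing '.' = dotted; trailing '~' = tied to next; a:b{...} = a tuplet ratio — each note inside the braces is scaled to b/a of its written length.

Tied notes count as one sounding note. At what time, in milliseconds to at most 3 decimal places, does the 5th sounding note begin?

1. 0.0ms @ 0 + 827.586ms (2)
2. 827.586ms @ 2 + 827.586ms (2)
3. 1655.172ms @ 4 + 827.586ms (2)
4. 2482.759ms @ 6 + 275.862ms (2/3)
5. 2758.621ms @ 20/3 + 275.862ms (2/3)
6. 3034.483ms @ 22/3 + 275.862ms (2/3)
7. 3310.345ms @ 8 + 1241.379ms (3)
8. 4551.724ms @ 11 + 82.759ms (1/5)
9. 4634.483ms @ 56/5 + 82.759ms (1/5)
10. 4717.241ms @ 57/5 + 82.759ms (1/5)
11. 4800.0ms @ 58/5 + 165.517ms (2/5)
12. 4965.517ms @ 12 + 827.586ms (2)
13. 5793.103ms @ 14 + 827.586ms (2)

note 5 onset = 20/3b = 2758.621ms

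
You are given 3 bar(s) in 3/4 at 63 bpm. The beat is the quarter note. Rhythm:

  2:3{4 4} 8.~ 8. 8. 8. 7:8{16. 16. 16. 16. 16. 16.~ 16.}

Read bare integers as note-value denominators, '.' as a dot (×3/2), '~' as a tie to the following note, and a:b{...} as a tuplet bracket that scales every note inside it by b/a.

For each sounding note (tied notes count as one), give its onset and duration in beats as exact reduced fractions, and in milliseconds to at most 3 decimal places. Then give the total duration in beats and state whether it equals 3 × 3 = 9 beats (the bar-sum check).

1) 0.0ms=0b +1428.571ms=3/2b
2) 1428.571ms=3/2b +1428.571ms=3/2b
3) 2857.143ms=3b +1428.571ms=3/2b
4) 4285.714ms=9/2b +714.286ms=3/4b
5) 5000.0ms=21/4b +714.286ms=3/4b
6) 5714.286ms=6b +408.163ms=3/7b
7) 6122.449ms=45/7b +408.163ms=3/7b
8) 6530.612ms=48/7b +408.163ms=3/7b
9) 6938.776ms=51/7b +408.163ms=3/7b
10) 7346.939ms=54/7b +408.163ms=3/7b
11) 7755.102ms=57/7b +816.327ms=6/7b
Σ=9b of 9 (63bpm 3/4) — PASS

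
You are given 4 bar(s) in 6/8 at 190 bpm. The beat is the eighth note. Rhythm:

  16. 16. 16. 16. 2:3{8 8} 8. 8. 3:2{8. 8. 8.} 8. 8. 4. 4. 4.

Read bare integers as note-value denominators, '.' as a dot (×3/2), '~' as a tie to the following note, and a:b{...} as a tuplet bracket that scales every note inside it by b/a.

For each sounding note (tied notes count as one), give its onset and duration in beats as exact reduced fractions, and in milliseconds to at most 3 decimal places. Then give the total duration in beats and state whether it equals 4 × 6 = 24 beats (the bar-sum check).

1) 0.0ms=0b +236.842ms=3/4b
2) 236.842ms=3/4b +236.842ms=3/4b
3) 473.684ms=3/2b +236.842ms=3/4b
4) 710.526ms=9/4b +236.842ms=3/4b
5) 947.368ms=3b +473.684ms=3/2b
6) 1421.053ms=9/2b +473.684ms=3/2b
7) 1894.737ms=6b +473.684ms=3/2b
8) 2368.421ms=15/2b +473.684ms=3/2b
9) 2842.105ms=9b +315.789ms=1b
10) 3157.895ms=10b +315.789ms=1b
11) 3473.684ms=11b +315.789ms=1b
12) 3789.474ms=12b +473.684ms=3/2b
13) 4263.158ms=27/2b +473.684ms=3/2b
14) 4736.842ms=15b +947.368ms=3b
15) 5684.211ms=18b +947.368ms=3b
16) 6631.579ms=21b +947.368ms=3b
Σ=24b of 24 (190bpm 6/8) — PASS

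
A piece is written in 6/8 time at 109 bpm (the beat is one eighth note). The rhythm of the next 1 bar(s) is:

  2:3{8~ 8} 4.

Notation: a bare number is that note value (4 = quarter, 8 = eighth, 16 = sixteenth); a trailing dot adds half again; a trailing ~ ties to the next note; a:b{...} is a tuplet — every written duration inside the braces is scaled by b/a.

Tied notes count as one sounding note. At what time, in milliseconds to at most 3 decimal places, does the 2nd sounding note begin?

1. 0.0ms @ 0 + 1651.376ms (3)
2. 1651.376ms @ 3 + 1651.376ms (3)

note 2 onset = 3b = 1651.376ms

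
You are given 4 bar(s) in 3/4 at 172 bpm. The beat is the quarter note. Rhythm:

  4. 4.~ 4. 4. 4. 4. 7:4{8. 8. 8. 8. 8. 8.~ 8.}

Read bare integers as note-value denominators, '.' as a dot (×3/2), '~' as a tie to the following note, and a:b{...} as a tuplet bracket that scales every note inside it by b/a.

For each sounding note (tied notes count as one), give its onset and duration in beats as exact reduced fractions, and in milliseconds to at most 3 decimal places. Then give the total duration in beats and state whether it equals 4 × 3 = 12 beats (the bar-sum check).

1) 0.0ms=0b +523.256ms=3/2b
2) 523.256ms=3/2b +1046.512ms=3b
3) 1569.767ms=9/2b +523.256ms=3/2b
4) 2093.023ms=6b +523.256ms=3/2b
5) 2616.279ms=15/2b +523.256ms=3/2b
6) 3139.535ms=9b +149.502ms=3/7b
7) 3289.037ms=66/7b +149.502ms=3/7b
8) 3438.538ms=69/7b +149.502ms=3/7b
9) 3588.04ms=72/7b +149.502ms=3/7b
10) 3737.542ms=75/7b +149.502ms=3/7b
11) 3887.043ms=78/7b +299.003ms=6/7b
Σ=12b of 12 (172bpm 3/4) — PASS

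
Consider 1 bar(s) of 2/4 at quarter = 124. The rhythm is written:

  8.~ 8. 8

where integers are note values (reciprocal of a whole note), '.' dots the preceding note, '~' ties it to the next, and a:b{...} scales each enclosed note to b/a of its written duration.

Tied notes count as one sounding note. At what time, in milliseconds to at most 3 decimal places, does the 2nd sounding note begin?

note 2 onset = 3/2b = 725.806ms

1. 0.0ms @ 0 + 725.806ms (3/2)
2. 725.806ms @ 3/2 + 241.935ms (1/2)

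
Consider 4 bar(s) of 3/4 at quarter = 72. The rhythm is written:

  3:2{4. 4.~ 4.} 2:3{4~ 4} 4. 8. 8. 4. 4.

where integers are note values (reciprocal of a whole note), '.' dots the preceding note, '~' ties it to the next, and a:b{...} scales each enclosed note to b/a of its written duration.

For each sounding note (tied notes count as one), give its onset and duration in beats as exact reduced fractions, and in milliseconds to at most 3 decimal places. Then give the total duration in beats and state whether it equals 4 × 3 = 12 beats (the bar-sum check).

1) 0.0ms=0b +833.333ms=1b
2) 833.333ms=1b +1666.667ms=2b
3) 2500.0ms=3b +2500.0ms=3b
4) 5000.0ms=6b +1250.0ms=3/2b
5) 6250.0ms=15/2b +625.0ms=3/4b
6) 6875.0ms=33/4b +625.0ms=3/4b
7) 7500.0ms=9b +1250.0ms=3/2b
8) 8750.0ms=21/2b +1250.0ms=3/2b
Σ=12b of 12 (72bpm 3/4) — PASS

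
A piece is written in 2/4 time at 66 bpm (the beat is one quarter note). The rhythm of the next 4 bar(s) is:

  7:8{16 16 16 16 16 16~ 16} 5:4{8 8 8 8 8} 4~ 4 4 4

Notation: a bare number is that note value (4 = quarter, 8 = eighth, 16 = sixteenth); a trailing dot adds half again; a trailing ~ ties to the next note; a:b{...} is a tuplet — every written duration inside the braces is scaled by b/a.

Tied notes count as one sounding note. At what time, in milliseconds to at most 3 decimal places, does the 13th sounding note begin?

1. 0.0ms @ 0 + 259.74ms (2/7)
2. 259.74ms @ 2/7 + 259.74ms (2/7)
3. 519.481ms @ 4/7 + 259.74ms (2/7)
4. 779.221ms @ 6/7 + 259.74ms (2/7)
5. 1038.961ms @ 8/7 + 259.74ms (2/7)
6. 1298.701ms @ 10/7 + 519.481ms (4/7)
7. 1818.182ms @ 2 + 363.636ms (2/5)
8. 2181.818ms @ 12/5 + 363.636ms (2/5)
9. 2545.455ms @ 14/5 + 363.636ms (2/5)
10. 2909.091ms @ 16/5 + 363.636ms (2/5)
11. 3272.727ms @ 18/5 + 363.636ms (2/5)
12. 3636.364ms @ 4 + 1818.182ms (2)
13. 5454.545ms @ 6 + 909.091ms (1)
14. 6363.636ms @ 7 + 909.091ms (1)

note 13 onset = 6b = 5454.545ms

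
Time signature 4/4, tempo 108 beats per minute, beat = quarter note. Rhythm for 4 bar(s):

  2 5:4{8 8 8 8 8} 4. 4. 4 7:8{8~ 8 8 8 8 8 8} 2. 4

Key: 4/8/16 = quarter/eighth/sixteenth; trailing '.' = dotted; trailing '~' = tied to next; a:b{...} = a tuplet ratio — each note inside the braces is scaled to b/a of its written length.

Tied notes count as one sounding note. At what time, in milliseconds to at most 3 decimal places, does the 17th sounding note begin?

note 17 onset = 15b = 8333.333ms

1. 0.0ms @ 0 + 1111.111ms (2)
2. 1111.111ms @ 2 + 222.222ms (2/5)
3. 1333.333ms @ 12/5 + 222.222ms (2/5)
4. 1555.556ms @ 14/5 + 222.222ms (2/5)
5. 1777.778ms @ 16/5 + 222.222ms (2/5)
6. 2000.0ms @ 18/5 + 222.222ms (2/5)
7. 2222.222ms @ 4 + 833.333ms (3/2)
8. 3055.556ms @ 11/2 + 833.333ms (3/2)
9. 3888.889ms @ 7 + 555.556ms (1)
10. 4444.444ms @ 8 + 634.921ms (8/7)
11. 5079.365ms @ 64/7 + 317.46ms (4/7)
12. 5396.825ms @ 68/7 + 317.46ms (4/7)
13. 5714.286ms @ 72/7 + 317.46ms (4/7)
14. 6031.746ms @ 76/7 + 317.46ms (4/7)
15. 6349.206ms @ 80/7 + 317.46ms (4/7)
16. 6666.667ms @ 12 + 1666.667ms (3)
17. 8333.333ms @ 15 + 555.556ms (1)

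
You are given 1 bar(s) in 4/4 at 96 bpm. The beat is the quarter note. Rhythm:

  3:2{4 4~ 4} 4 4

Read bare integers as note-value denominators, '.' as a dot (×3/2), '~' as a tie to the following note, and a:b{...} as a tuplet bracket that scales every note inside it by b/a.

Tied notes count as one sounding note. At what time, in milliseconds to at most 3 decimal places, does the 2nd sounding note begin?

1. 0.0ms @ 0 + 416.667ms (2/3)
2. 416.667ms @ 2/3 + 833.333ms (4/3)
3. 1250.0ms @ 2 + 625.0ms (1)
4. 1875.0ms @ 3 + 625.0ms (1)

note 2 onset = 2/3b = 416.667ms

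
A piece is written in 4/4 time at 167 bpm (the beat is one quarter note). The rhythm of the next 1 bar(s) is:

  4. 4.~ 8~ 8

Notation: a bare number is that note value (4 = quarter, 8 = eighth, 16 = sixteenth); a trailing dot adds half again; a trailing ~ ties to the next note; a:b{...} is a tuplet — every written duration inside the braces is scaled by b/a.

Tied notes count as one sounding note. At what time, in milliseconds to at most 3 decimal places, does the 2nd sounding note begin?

note 2 onset = 3/2b = 538.922ms

1. 0.0ms @ 0 + 538.922ms (3/2)
2. 538.922ms @ 3/2 + 898.204ms (5/2)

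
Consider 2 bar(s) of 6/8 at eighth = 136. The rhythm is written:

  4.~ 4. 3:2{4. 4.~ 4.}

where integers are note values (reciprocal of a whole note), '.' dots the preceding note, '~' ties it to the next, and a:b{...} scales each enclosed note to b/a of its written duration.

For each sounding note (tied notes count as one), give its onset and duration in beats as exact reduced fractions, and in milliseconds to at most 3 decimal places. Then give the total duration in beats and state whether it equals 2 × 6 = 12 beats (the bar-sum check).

1) 0.0ms=0b +2647.059ms=6b
2) 2647.059ms=6b +882.353ms=2b
3) 3529.412ms=8b +1764.706ms=4b
Σ=12b of 12 (136bpm 6/8) — PASS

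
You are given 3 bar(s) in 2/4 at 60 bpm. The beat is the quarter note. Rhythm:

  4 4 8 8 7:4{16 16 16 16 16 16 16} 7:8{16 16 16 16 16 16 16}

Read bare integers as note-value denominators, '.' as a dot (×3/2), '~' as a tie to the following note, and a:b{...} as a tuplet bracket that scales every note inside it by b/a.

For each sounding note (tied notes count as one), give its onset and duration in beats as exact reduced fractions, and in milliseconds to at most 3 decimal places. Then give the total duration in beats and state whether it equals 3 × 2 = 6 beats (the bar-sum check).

1) 0.0ms=0b +1000.0ms=1b
2) 1000.0ms=1b +1000.0ms=1b
3) 2000.0ms=2b +500.0ms=1/2b
4) 2500.0ms=5/2b +500.0ms=1/2b
5) 3000.0ms=3b +142.857ms=1/7b
6) 3142.857ms=22/7b +142.857ms=1/7b
7) 3285.714ms=23/7b +142.857ms=1/7b
8) 3428.571ms=24/7b +142.857ms=1/7b
9) 3571.429ms=25/7b +142.857ms=1/7b
10) 3714.286ms=26/7b +142.857ms=1/7b
11) 3857.143ms=27/7b +142.857ms=1/7b
12) 4000.0ms=4b +285.714ms=2/7b
13) 4285.714ms=30/7b +285.714ms=2/7b
14) 4571.429ms=32/7b +285.714ms=2/7b
15) 4857.143ms=34/7b +285.714ms=2/7b
16) 5142.857ms=36/7b +285.714ms=2/7b
17) 5428.571ms=38/7b +285.714ms=2/7b
18) 5714.286ms=40/7b +285.714ms=2/7b
Σ=6b of 6 (60bpm 2/4) — PASS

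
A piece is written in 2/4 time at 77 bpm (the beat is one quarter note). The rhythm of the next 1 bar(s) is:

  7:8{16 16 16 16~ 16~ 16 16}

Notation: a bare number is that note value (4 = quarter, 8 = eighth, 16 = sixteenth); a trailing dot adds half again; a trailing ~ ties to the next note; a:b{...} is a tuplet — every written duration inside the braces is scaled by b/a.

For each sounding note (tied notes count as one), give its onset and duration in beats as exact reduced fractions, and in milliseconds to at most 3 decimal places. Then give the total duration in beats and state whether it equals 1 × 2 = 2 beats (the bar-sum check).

1) 0.0ms=0b +222.635ms=2/7b
2) 222.635ms=2/7b +222.635ms=2/7b
3) 445.269ms=4/7b +222.635ms=2/7b
4) 667.904ms=6/7b +667.904ms=6/7b
5) 1335.807ms=12/7b +222.635ms=2/7b
Σ=2b of 2 (77bpm 2/4) — PASS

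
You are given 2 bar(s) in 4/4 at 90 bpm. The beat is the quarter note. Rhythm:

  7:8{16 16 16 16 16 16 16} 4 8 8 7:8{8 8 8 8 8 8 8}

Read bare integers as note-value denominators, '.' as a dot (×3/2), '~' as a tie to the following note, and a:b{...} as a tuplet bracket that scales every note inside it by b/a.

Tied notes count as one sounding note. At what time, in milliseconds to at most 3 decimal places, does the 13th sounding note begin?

note 13 onset = 36/7b = 3428.571ms

1. 0.0ms @ 0 + 190.476ms (2/7)
2. 190.476ms @ 2/7 + 190.476ms (2/7)
3. 380.952ms @ 4/7 + 190.476ms (2/7)
4. 571.429ms @ 6/7 + 190.476ms (2/7)
5. 761.905ms @ 8/7 + 190.476ms (2/7)
6. 952.381ms @ 10/7 + 190.476ms (2/7)
7. 1142.857ms @ 12/7 + 190.476ms (2/7)
8. 1333.333ms @ 2 + 666.667ms (1)
9. 2000.0ms @ 3 + 333.333ms (1/2)
10. 2333.333ms @ 7/2 + 333.333ms (1/2)
11. 2666.667ms @ 4 + 380.952ms (4/7)
12. 3047.619ms @ 32/7 + 380.952ms (4/7)
13. 3428.571ms @ 36/7 + 380.952ms (4/7)
14. 3809.524ms @ 40/7 + 380.952ms (4/7)
15. 4190.476ms @ 44/7 + 380.952ms (4/7)
16. 4571.429ms @ 48/7 + 380.952ms (4/7)
17. 4952.381ms @ 52/7 + 380.952ms (4/7)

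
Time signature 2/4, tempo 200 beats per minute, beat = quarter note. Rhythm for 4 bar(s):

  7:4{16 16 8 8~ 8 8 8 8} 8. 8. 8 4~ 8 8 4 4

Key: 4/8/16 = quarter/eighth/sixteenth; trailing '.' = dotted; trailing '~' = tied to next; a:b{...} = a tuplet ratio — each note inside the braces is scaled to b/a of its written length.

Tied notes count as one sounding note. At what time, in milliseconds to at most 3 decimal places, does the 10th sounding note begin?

note 10 onset = 7/2b = 1050.0ms

1. 0.0ms @ 0 + 42.857ms (1/7)
2. 42.857ms @ 1/7 + 42.857ms (1/7)
3. 85.714ms @ 2/7 + 85.714ms (2/7)
4. 171.429ms @ 4/7 + 171.429ms (4/7)
5. 342.857ms @ 8/7 + 85.714ms (2/7)
6. 428.571ms @ 10/7 + 85.714ms (2/7)
7. 514.286ms @ 12/7 + 85.714ms (2/7)
8. 600.0ms @ 2 + 225.0ms (3/4)
9. 825.0ms @ 11/4 + 225.0ms (3/4)
10. 1050.0ms @ 7/2 + 150.0ms (1/2)
11. 1200.0ms @ 4 + 450.0ms (3/2)
12. 1650.0ms @ 11/2 + 150.0ms (1/2)
13. 1800.0ms @ 6 + 300.0ms (1)
14. 2100.0ms @ 7 + 300.0ms (1)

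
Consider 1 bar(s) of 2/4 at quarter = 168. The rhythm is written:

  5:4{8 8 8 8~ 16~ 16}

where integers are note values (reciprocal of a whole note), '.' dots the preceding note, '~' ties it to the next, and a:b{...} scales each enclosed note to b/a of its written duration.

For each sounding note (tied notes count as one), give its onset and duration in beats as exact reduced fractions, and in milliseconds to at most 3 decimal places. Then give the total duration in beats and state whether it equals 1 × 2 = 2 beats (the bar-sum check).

1) 0.0ms=0b +142.857ms=2/5b
2) 142.857ms=2/5b +142.857ms=2/5b
3) 285.714ms=4/5b +142.857ms=2/5b
4) 428.571ms=6/5b +285.714ms=4/5b
Σ=2b of 2 (168bpm 2/4) — PASS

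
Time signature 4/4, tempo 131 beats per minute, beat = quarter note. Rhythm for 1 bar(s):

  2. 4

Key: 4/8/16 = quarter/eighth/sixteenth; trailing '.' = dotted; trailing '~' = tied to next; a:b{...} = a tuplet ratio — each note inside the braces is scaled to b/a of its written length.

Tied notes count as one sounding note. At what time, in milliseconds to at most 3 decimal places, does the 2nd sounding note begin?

note 2 onset = 3b = 1374.046ms

1. 0.0ms @ 0 + 1374.046ms (3)
2. 1374.046ms @ 3 + 458.015ms (1)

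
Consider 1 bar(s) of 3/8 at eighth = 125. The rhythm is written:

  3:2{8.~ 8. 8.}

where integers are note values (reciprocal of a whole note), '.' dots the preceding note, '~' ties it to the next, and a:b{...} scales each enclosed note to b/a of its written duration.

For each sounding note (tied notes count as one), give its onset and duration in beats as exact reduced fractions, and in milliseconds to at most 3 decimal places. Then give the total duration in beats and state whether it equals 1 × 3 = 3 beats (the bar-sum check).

1) 0.0ms=0b +960.0ms=2b
2) 960.0ms=2b +480.0ms=1b
Σ=3b of 3 (125bpm 3/8) — PASS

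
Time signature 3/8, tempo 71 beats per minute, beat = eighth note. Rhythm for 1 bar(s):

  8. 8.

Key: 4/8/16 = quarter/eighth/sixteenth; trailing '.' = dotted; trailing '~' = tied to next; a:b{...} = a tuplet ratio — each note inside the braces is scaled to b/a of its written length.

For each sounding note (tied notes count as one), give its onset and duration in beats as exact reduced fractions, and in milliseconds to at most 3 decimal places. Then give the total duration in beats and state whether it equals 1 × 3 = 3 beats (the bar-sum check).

1) 0.0ms=0b +1267.606ms=3/2b
2) 1267.606ms=3/2b +1267.606ms=3/2b
Σ=3b of 3 (71bpm 3/8) — PASS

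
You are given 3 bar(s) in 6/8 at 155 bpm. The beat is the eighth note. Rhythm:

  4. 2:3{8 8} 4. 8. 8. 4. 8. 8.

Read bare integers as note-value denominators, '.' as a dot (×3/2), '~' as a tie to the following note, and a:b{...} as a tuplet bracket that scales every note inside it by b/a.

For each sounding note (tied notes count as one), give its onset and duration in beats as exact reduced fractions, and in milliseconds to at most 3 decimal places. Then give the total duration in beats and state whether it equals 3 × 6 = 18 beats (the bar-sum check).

1) 0.0ms=0b +1161.29ms=3b
2) 1161.29ms=3b +580.645ms=3/2b
3) 1741.935ms=9/2b +580.645ms=3/2b
4) 2322.581ms=6b +1161.29ms=3b
5) 3483.871ms=9b +580.645ms=3/2b
6) 4064.516ms=21/2b +580.645ms=3/2b
7) 4645.161ms=12b +1161.29ms=3b
8) 5806.452ms=15b +580.645ms=3/2b
9) 6387.097ms=33/2b +580.645ms=3/2b
Σ=18b of 18 (155bpm 6/8) — PASS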